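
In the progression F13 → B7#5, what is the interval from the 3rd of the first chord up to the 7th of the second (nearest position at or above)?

F13 has A as its 3rd, and B7#5 has A as its 7th.
Counting 1 letters and 0 half steps from A gives a perfect unison.

perfect 1st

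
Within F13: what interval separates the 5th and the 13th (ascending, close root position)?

Spelling the chord: F–A–C–Eb–G–D.
So we need the interval from C up to D.
C up to D spans 9 letter names and 14 semitones — a major ninth.

major ninth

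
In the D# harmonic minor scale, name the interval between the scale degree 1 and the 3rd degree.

Spelling the D# harmonic minor scale: D# E# F# G# A# B C##.
Scale degree 1 = D#; 3rd scale degree = F#.
3 letter names make it a third; at 3 semitones (a half step narrower than major) the quality is minor.

minor third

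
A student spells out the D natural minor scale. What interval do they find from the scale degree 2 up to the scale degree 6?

D natural minor: D E F G A B♭ C.
So we need the interval from E up to B♭.
5 letter names make it a fifth; at 6 semitones (a half step narrower than perfect) the quality is diminished.

d5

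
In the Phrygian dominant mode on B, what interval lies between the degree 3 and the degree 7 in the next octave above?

d12

B phrygian dominant: B C D♯ E F♯ G A.
That puts D♯ below A.
12 letter names make it a twelfth; at 18 semitones (a half step narrower than perfect) the quality is diminished.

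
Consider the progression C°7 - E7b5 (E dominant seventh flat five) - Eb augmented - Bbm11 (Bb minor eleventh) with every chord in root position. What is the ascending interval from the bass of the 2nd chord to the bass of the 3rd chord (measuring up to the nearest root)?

diminished 8th

The roots are E and Eb.
8 letter names make it an octave; at 11 semitones (a half step narrower than perfect) the quality is diminished.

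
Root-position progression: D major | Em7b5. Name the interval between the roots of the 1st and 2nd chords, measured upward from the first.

M2

The roots are D and E.
D up to E spans 2 letter names and 2 semitones — a major second.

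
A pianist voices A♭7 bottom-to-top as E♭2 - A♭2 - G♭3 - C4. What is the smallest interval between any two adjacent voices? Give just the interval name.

Adjacent intervals: E♭2→A♭2 = perfect fourth; A♭2→G♭3 = minor seventh; G♭3→C4 = augmented fourth.
The smallest is E♭2 to A♭2, a perfect fourth (5 semitones).

perfect 4th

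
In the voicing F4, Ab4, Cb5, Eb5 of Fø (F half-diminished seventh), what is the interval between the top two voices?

M3

Those voices are Cb5 and Eb5.
From Cb to Eb is 4 semitones, exactly the major third.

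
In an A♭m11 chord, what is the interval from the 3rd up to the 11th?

M9

A♭ minor eleventh is spelled A♭-C♭-E♭-G♭-B♭-D♭.
So we need the interval from C♭ up to D♭.
Counting 9 letters and 14 half steps from C♭ gives a major ninth.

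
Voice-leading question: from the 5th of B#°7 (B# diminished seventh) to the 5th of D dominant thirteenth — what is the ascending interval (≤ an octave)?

B#°7 (B# diminished seventh) has F# as its 5th, and D dominant thirteenth has A as its 5th.
From F# to A: 3 semitones over a third = minor.

minor third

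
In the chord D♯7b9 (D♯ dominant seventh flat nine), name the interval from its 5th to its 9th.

D♯7b9 (D♯ dominant seventh flat nine) is spelled D♯, F𝄪, A♯, C♯, E.
The 5th is A♯ and the 9th is E.
From A♯ to E: 6 semitones over a fifth = diminished.

diminished fifth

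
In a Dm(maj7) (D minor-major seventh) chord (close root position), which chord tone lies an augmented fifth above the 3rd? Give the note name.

Spelling the chord: D-F-A-C♯.
The 3rd is F. An augmented fifth above F is C♯.
C♯ is the chord's 7th.

C#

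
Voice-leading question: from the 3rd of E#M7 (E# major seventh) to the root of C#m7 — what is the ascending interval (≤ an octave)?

The 3rd of E#M7 (E# major seventh) is G##; the root of C#m7 is C#.
4 letter names make it a fourth; at 4 semitones (a half step narrower than perfect) the quality is diminished.

diminished fourth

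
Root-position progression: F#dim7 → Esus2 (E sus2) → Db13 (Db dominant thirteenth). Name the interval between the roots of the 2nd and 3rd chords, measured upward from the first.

The roots are E and Db.
7 letter names make it a seventh; at 9 semitones (a whole step narrower than major) the quality is diminished.

diminished seventh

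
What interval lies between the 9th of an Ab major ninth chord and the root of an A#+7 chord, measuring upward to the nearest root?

The 9th of Ab major ninth is Bb; the root of A#+7 is A#.
Bb up to A# is 12 semitones, a half step wider than a major seventh, so the interval is augmented.

augmented seventh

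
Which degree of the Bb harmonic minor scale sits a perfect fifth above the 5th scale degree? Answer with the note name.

The scale is Bb C Db Eb F Gb A.
The 5th scale degree is F; a perfect fifth above that is C — scale degree 2.

C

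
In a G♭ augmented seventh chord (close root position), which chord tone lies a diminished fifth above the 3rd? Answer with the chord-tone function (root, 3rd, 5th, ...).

7th

G♭7#5: G♭-B♭-D-F♭.
The 3rd is B♭. A diminished fifth above B♭ is F♭.
F♭ is the chord's 7th.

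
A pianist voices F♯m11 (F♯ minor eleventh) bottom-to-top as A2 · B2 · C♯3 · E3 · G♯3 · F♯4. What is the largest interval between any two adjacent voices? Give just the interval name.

Adjacent intervals: A2→B2 = major second; B2→C♯3 = major second; C♯3→E3 = minor third; E3→G♯3 = major third; G♯3→F♯4 = minor seventh.
The largest is G♯3 to F♯4, a minor seventh (10 semitones).

minor seventh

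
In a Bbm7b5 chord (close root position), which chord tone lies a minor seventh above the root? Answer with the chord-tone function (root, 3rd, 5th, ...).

Bbø7 is spelled Bb–Db–Fb–Ab.
The root is Bb. A minor seventh above Bb is Ab.
Ab is the chord's 7th.

7th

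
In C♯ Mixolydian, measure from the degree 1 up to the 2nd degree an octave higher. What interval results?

M9

C♯ mixolydian: C♯ D♯ E♯ F♯ G♯ A♯ B.
The degree 1 is C♯ and the 2nd degree (up an octave) is D♯.
Counting 9 letters and 14 half steps from C♯ gives a major ninth.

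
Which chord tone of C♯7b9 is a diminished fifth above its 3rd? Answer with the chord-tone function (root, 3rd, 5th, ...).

7th

C♯7b9: C♯, E♯, G♯, B, D.
The 3rd is E♯. A diminished fifth above E♯ is B.
B is the chord's 7th.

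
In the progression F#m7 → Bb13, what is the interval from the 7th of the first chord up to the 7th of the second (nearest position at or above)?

F#m7 has E as its 7th, and Bb13 has Ab as its 7th.
From E to Ab: 4 semitones over a fourth = diminished.

diminished fourth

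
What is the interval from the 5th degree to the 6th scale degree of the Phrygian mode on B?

minor second

The scale runs B C D E F♯ G A.
So we need the interval from F♯ up to G.
From F♯ to G: 1 semitone over a second = minor.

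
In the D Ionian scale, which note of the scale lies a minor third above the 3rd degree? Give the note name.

A

The scale is D E F# G A B C#.
The 3rd degree is F#; a minor third above that is A — scale degree 5.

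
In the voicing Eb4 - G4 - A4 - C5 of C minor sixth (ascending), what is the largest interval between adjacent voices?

Adjacent intervals: Eb4→G4 = major third; G4→A4 = major second; A4→C5 = minor third.
The largest is Eb4 to G4, a major third (4 semitones).

major 3rd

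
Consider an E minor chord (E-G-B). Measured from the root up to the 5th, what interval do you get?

That puts E below B.
E up to B spans 5 letter names and 7 semitones — a perfect fifth.

perfect fifth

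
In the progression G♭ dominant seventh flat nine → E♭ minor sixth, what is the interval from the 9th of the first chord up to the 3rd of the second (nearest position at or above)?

The 9th of G♭ dominant seventh flat nine is A𝄫; the 3rd of E♭ minor sixth is G♭.
A𝄫 up to G♭ spans 7 letter names and 11 semitones — a major seventh.

major seventh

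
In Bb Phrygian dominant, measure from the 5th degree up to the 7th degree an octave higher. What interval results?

minor tenth

Bb phrygian dominant: Bb Cb D Eb F Gb Ab.
5th degree = F; degree 7 (up an octave) = Ab.
From F to Ab: 15 semitones over a tenth = minor.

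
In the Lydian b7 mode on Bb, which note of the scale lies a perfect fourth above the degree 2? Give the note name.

F

The scale is Bb C D E F G Ab.
The degree 2 is C; a perfect fourth above that is F — scale degree 5.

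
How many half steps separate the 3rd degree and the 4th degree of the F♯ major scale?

The scale is F♯ G♯ A♯ B C♯ D♯ E♯.
A♯ up to B is a minor second — 1 semitone.

1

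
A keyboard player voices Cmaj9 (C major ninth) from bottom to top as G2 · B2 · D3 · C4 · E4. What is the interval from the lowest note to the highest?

major thirteenth

The outer voices are G2 and E4.
From G to E is 21 semitones, exactly the major thirteenth.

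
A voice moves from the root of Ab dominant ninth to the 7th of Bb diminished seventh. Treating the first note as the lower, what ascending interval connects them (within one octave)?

The root of Ab dominant ninth is Ab; the 7th of Bb diminished seventh is Abb.
Ab up to Abb is 11 semitones, a half step narrower than a perfect octave, so the interval is diminished.

diminished octave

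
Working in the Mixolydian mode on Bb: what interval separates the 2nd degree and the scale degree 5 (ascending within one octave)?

perfect fourth

Spelling the Mixolydian mode on Bb: Bb C D Eb F G Ab.
So we need the interval from C up to F.
C up to F spans 4 letter names and 5 semitones — a perfect fourth.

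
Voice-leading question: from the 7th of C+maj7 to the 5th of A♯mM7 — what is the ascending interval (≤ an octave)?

C+maj7 has B as its 7th, and A♯mM7 has E♯ as its 5th.
4 letter names make it a fourth; at 6 semitones (a half step wider than perfect) the quality is augmented.

A4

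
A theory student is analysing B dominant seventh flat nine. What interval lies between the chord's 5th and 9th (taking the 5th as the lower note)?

The chord tones of B dominant seventh flat nine are B-D#-F#-A-C.
The 5th is F# and the 9th is C.
From F# to C: 6 semitones over a fifth = diminished.

diminished 5th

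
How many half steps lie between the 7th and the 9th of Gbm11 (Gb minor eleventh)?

Gbm11 (Gb minor eleventh) is spelled Gb–Bbb–Db–Fb–Ab–Cb.
Fb to Ab is a major third: 4 semitones.

4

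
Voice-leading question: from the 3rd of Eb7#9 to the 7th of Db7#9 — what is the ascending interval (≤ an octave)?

The 3rd of Eb7#9 is G; the 7th of Db7#9 is Cb.
From G to Cb: 4 semitones over a fourth = diminished.

diminished fourth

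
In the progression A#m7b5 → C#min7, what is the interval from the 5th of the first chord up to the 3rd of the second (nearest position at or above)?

The 5th of A#m7b5 is E; the 3rd of C#min7 is E.
Counting 1 letters and 0 half steps from E gives a perfect unison.

perfect unison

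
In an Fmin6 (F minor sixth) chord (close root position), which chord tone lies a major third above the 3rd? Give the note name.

C

Fmin6 (F minor sixth) is spelled F Ab C D.
The 3rd is Ab. A major third above Ab is C.
C is the chord's 5th.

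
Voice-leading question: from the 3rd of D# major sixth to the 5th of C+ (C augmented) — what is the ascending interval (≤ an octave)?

D# major sixth has F## as its 3rd, and C+ (C augmented) has G# as its 5th.
F## up to G# is 1 semitone, a half step narrower than a major second, so the interval is minor.

minor second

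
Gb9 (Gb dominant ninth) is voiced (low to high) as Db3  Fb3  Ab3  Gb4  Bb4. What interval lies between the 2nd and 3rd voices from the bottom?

major third

Those voices are Fb3 and Ab3.
From Fb to Ab is 4 semitones, exactly the major third.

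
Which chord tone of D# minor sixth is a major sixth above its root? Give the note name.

B#

The chord tones of D#m6 are D# F# A# B#.
The root is D#. A major sixth above D# is B#.
B# is the chord's 6th.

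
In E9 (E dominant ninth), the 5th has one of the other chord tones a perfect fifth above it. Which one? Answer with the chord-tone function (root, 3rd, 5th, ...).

9th

Spelling the chord: E–G#–B–D–F#.
The 5th is B. A perfect fifth above B is F#.
F# is the chord's 9th.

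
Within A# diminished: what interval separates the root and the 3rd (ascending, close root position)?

minor third

The chord tones of A#dim (A# diminished) are A#, C#, E.
Root = A#; 3rd = C#.
From A# to C#: 3 semitones over a third = minor.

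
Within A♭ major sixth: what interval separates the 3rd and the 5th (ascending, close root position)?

A♭6: A♭ C E♭ F.
The 3rd is C and the 5th is E♭.
C up to E♭ is 3 semitones, a half step narrower than a major third, so the interval is minor.

m3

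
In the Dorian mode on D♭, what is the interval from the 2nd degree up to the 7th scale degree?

minor sixth

D♭ dorian: D♭ E♭ F♭ G♭ A♭ B♭ C♭.
That puts E♭ below C♭.
From E♭ to C♭: 8 semitones over a sixth = minor.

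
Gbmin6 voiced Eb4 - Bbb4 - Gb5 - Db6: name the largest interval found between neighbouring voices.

Adjacent intervals: Eb4→Bbb4 = diminished fifth; Bbb4→Gb5 = major sixth; Gb5→Db6 = perfect fifth.
The largest is Bbb4 to Gb5, a major sixth (9 semitones).

major sixth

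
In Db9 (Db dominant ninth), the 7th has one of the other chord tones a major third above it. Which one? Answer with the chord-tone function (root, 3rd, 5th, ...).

9th

Db9 (Db dominant ninth) is spelled Db–F–Ab–Cb–Eb.
The 7th is Cb. A major third above Cb is Eb.
Eb is the chord's 9th.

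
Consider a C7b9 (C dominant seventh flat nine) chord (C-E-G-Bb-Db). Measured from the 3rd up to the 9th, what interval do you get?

diminished seventh

So we need the interval from E up to Db.
From E to Db: 9 semitones over a seventh = diminished.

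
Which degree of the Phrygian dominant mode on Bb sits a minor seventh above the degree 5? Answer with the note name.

The scale is Bb Cb D Eb F Gb Ab.
The degree 5 is F; a minor seventh above that is Eb — scale degree 4.

Eb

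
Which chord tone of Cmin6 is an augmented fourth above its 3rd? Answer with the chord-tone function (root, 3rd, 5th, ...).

Cmin6: C–E♭–G–A.
The 3rd is E♭. An augmented fourth above E♭ is A.
A is the chord's 6th.

6th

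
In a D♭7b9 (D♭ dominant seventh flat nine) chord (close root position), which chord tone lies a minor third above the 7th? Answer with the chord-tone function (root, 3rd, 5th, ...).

9th

The chord tones of D♭7b9 are D♭, F, A♭, C♭, E𝄫.
The 7th is C♭. A minor third above C♭ is E𝄫.
E𝄫 is the chord's 9th.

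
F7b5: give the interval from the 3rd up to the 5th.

diminished third

Spelling the chord: F–A–C♭–E♭.
That puts A below C♭.
3 letter names make it a third; at 2 semitones (a whole step narrower than major) the quality is diminished.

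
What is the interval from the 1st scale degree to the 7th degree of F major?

The scale runs F G A Bb C D E.
That puts F below E.
F up to E spans 7 letter names and 11 semitones — a major seventh.

major seventh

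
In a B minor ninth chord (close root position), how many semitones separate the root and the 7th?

10

Bmin9 (B minor ninth) is spelled B, D, F♯, A, C♯.
B to A is a minor seventh: 10 semitones.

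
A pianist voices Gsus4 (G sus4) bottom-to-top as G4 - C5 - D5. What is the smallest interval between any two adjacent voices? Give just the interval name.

Adjacent intervals: G4→C5 = perfect fourth; C5→D5 = major second.
The smallest is C5 to D5, a major second (2 semitones).

major second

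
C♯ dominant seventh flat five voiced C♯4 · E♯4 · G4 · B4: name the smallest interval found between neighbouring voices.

d3

Adjacent intervals: C♯4→E♯4 = major third; E♯4→G4 = diminished third; G4→B4 = major third.
The smallest is E♯4 to G4, a diminished third (2 semitones).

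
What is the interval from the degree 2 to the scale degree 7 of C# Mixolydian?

minor sixth

The scale runs C# D# E# F# G# A# B.
Degree 2 = D#; 7th degree = B.
From D# to B: 8 semitones over a sixth = minor.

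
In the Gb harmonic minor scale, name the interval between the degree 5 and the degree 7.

Gb harmonic minor: Gb Ab Bbb Cb Db Ebb F.
That puts Db below F.
Db up to F spans 3 letter names and 4 semitones — a major third.

major third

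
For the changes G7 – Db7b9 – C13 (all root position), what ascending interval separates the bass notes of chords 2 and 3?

major seventh

The roots are Db and C.
From Db to C is 11 semitones, exactly the major seventh.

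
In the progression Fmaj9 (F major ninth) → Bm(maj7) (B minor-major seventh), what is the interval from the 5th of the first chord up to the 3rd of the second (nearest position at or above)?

The 5th of Fmaj9 (F major ninth) is C; the 3rd of Bm(maj7) (B minor-major seventh) is D.
Counting 2 letters and 2 half steps from C gives a major second.

major second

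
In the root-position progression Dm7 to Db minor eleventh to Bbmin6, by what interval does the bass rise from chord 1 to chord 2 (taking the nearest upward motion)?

The roots are D and Db.
8 letter names make it an octave; at 11 semitones (a half step narrower than perfect) the quality is diminished.

diminished octave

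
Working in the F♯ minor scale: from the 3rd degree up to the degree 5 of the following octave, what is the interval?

major tenth

Spelling the F♯ minor scale: F♯ G♯ A B C♯ D E.
So we need the interval from A up to C♯.
Counting 10 letters and 16 half steps from A gives a major tenth.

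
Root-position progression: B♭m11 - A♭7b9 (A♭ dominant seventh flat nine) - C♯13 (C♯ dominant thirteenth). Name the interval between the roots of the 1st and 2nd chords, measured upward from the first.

minor seventh

The roots are B♭ and A♭.
B♭ up to A♭ is 10 semitones, a half step narrower than a major seventh, so the interval is minor.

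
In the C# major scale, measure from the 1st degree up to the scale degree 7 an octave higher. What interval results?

major fourteenth

The scale runs C# D# E# F# G# A# B#.
The 1st degree is C# and the 7th degree (up an octave) is B#.
Counting 14 letters and 23 half steps from C# gives a major fourteenth.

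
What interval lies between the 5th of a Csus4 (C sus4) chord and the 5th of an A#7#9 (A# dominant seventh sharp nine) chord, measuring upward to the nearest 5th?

augmented 6th

The 5th of Csus4 (C sus4) is G; the 5th of A#7#9 (A# dominant seventh sharp nine) is E#.
From G to E#: 10 semitones over a sixth = augmented.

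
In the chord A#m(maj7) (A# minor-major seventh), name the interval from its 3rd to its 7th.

The chord tones of A#mM7 (A# minor-major seventh) are A#–C#–E#–G##.
The 3rd is C# and the 7th is G##.
From C# to G##: 8 semitones over a fifth = augmented.

augmented 5th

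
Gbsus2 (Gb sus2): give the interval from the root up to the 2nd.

Spelling the chord: Gb–Ab–Db.
Root = Gb; 2nd = Ab.
From Gb to Ab is 2 semitones, exactly the major second.

major second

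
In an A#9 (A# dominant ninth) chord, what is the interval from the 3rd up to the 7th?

A#9: A# C## E# G# B#.
3rd = C##; 7th = G#.
From C## to G#: 6 semitones over a fifth = diminished.

diminished fifth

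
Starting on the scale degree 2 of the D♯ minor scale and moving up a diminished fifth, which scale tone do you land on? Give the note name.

The scale is D♯ E♯ F♯ G♯ A♯ B C♯.
The scale degree 2 is E♯; a diminished fifth above that is B — scale degree 6.

B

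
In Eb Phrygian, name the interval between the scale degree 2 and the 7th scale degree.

The scale runs Eb Fb Gb Ab Bb Cb Db.
So we need the interval from Fb up to Db.
Counting 6 letters and 9 half steps from Fb gives a major sixth.

major sixth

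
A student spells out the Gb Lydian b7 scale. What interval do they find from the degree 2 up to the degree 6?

P5

Gb lydian dominant: Gb Ab Bb C Db Eb Fb.
So we need the interval from Ab up to Eb.
Ab up to Eb spans 5 letter names and 7 semitones — a perfect fifth.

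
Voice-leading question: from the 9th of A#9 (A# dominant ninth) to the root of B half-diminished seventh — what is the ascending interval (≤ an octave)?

A#9 (A# dominant ninth) has B# as its 9th, and B half-diminished seventh has B as its root.
From B# to B: 11 semitones over an octave = diminished.

diminished 8th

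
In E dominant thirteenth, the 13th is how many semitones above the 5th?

The chord tones of E13 are E–G#–B–D–F#–C#.
B to C# is a major ninth: 14 semitones.

14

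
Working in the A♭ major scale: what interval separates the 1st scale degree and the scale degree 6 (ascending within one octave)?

major 6th

Spelling the A♭ major scale: A♭ B♭ C D♭ E♭ F G.
That puts A♭ below F.
Counting 6 letters and 9 half steps from A♭ gives a major sixth.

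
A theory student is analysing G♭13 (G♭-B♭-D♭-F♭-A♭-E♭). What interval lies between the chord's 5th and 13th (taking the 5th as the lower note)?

5th = D♭; 13th = E♭.
D♭ up to E♭ spans 9 letter names and 14 semitones — a major ninth.

major ninth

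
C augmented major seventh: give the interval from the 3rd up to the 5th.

major 3rd

C augmented major seventh: C, E, G#, B.
So we need the interval from E up to G#.
E up to G# spans 3 letter names and 4 semitones — a major third.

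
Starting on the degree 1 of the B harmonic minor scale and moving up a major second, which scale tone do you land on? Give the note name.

C#

The scale is B C# D E F# G A#.
The degree 1 is B; a major second above that is C# — scale degree 2.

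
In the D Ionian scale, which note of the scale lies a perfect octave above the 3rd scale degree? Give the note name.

The scale is D E F# G A B C#.
The 3rd scale degree is F#; a perfect octave above that is F# — scale degree 3.

F#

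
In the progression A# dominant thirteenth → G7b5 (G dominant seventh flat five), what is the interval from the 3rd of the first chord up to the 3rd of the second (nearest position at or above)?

A# dominant thirteenth has C## as its 3rd, and G7b5 (G dominant seventh flat five) has B as its 3rd.
7 letter names make it a seventh; at 9 semitones (a whole step narrower than major) the quality is diminished.

diminished seventh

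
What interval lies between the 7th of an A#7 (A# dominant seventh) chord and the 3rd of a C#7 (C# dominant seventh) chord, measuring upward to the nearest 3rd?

major 6th

The 7th of A#7 (A# dominant seventh) is G#; the 3rd of C#7 (C# dominant seventh) is E#.
G# up to E# spans 6 letter names and 9 semitones — a major sixth.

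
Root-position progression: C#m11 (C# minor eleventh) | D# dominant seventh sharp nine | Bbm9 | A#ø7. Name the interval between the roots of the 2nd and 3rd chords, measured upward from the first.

diminished sixth

The roots are D# and Bb.
D# up to Bb is 7 semitones, a whole step narrower than a major sixth, so the interval is diminished.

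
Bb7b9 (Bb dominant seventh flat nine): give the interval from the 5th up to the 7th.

minor third

The chord tones of Bb7b9 are Bb, D, F, Ab, Cb.
So we need the interval from F up to Ab.
3 letter names make it a third; at 3 semitones (a half step narrower than major) the quality is minor.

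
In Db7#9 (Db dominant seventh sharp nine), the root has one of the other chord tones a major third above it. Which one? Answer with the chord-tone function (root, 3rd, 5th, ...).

The chord tones of Db7#9 are Db, F, Ab, Cb, E.
The root is Db. A major third above Db is F.
F is the chord's 3rd.

3rd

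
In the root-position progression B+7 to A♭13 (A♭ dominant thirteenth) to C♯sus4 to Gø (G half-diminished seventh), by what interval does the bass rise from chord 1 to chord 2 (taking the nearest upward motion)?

d7

The roots are B and A♭.
B up to A♭ is 9 semitones, a whole step narrower than a major seventh, so the interval is diminished.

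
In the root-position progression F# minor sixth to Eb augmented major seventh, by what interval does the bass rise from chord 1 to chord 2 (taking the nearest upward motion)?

The roots are F# and Eb.
From F# to Eb: 9 semitones over a seventh = diminished.

d7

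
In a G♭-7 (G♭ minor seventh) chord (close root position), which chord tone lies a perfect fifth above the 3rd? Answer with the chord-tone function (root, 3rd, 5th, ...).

G♭-7 (G♭ minor seventh): G♭-B𝄫-D♭-F♭.
The 3rd is B𝄫. A perfect fifth above B𝄫 is F♭.
F♭ is the chord's 7th.

7th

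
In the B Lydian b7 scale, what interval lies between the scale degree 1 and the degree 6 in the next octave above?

major 13th

The scale runs B C♯ D♯ E♯ F♯ G♯ A.
So we need the interval from B up to G♯.
From B to G♯ is 21 semitones, exactly the major thirteenth.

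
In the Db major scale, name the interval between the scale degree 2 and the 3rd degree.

The scale runs Db Eb F Gb Ab Bb C.
Scale degree 2 = Eb; 3rd scale degree = F.
From Eb to F is 2 semitones, exactly the major second.

major second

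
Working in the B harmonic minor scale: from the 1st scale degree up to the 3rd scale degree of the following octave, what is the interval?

minor tenth

Spelling the B harmonic minor scale: B C♯ D E F♯ G A♯.
1st scale degree = B; 3rd degree (up an octave) = D.
B up to D is 15 semitones, a half step narrower than a major tenth, so the interval is minor.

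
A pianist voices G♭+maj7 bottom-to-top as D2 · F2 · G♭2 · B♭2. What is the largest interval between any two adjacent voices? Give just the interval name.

major 3rd

Adjacent intervals: D2→F2 = minor third; F2→G♭2 = minor second; G♭2→B♭2 = major third.
The largest is G♭2 to B♭2, a major third (4 semitones).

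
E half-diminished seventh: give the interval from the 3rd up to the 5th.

Eø (E half-diminished seventh): E G Bb D.
That puts G below Bb.
G up to Bb is 3 semitones, a half step narrower than a major third, so the interval is minor.

minor third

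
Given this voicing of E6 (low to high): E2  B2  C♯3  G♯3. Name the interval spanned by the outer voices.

The outer voices are E2 and G♯3.
E up to G♯ spans 10 letter names and 16 semitones — a major tenth.

major tenth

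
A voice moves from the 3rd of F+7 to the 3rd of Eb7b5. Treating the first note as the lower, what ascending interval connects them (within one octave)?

F+7 has A as its 3rd, and Eb7b5 has G as its 3rd.
7 letter names make it a seventh; at 10 semitones (a half step narrower than major) the quality is minor.

minor seventh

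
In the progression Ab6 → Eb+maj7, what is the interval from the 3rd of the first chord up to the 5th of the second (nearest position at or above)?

Ab6 has C as its 3rd, and Eb+maj7 has B as its 5th.
From C to B is 11 semitones, exactly the major seventh.

major 7th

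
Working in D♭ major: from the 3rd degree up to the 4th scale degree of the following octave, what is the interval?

minor 9th

D♭ major: D♭ E♭ F G♭ A♭ B♭ C.
The 3rd degree is F and the degree 4 (up an octave) is G♭.
F up to G♭ is 13 semitones, a half step narrower than a major ninth, so the interval is minor.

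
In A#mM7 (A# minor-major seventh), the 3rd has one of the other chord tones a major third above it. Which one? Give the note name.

Spelling the chord: A#, C#, E#, G##.
The 3rd is C#. A major third above C# is E#.
E# is the chord's 5th.

E#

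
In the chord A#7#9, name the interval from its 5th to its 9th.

augmented fifth

The chord tones of A#7#9 are A#-C##-E#-G#-B##.
5th = E#; 9th = B##.
From E# to B##: 8 semitones over a fifth = augmented.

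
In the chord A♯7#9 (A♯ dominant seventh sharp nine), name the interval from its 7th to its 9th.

A♯ dominant seventh sharp nine: A♯ C𝄪 E♯ G♯ B𝄪.
7th = G♯; 9th = B𝄪.
3 letter names make it a third; at 5 semitones (a half step wider than major) the quality is augmented.

A3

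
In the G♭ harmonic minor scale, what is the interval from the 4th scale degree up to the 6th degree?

Spelling the G♭ harmonic minor scale: G♭ A♭ B𝄫 C♭ D♭ E𝄫 F.
That puts C♭ below E𝄫.
From C♭ to E𝄫: 3 semitones over a third = minor.

minor third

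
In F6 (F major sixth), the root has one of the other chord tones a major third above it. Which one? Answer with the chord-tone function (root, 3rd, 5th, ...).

3rd

F6 (F major sixth): F-A-C-D.
The root is F. A major third above F is A.
A is the chord's 3rd.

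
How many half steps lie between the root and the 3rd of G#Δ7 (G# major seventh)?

The chord tones of G#maj7 (G# major seventh) are G# B# D# F##.
G# to B# is a major third: 4 semitones.

4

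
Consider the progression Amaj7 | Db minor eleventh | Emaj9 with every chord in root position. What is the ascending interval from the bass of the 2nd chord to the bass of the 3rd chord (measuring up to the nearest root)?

augmented 2nd

The roots are Db and E.
From Db to E: 3 semitones over a second = augmented.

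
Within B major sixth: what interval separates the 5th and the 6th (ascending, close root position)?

major second

The chord tones of B6 (B major sixth) are B, D♯, F♯, G♯.
The 5th is F♯ and the 6th is G♯.
Counting 2 letters and 2 half steps from F♯ gives a major second.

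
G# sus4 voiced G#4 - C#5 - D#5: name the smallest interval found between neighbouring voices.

M2

Adjacent intervals: G#4→C#5 = perfect fourth; C#5→D#5 = major second.
The smallest is C#5 to D#5, a major second (2 semitones).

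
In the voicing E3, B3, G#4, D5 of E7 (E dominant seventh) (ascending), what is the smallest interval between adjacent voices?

diminished fifth

Adjacent intervals: E3→B3 = perfect fifth; B3→G#4 = major sixth; G#4→D5 = diminished fifth.
The smallest is G#4 to D5, a diminished fifth (6 semitones).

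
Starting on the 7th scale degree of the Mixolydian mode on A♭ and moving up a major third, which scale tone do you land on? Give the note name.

The scale is A♭ B♭ C D♭ E♭ F G♭.
The 7th scale degree is G♭; a major third above that is B♭ — scale degree 2.

Bb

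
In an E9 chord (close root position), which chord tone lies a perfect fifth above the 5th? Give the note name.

E9 (E dominant ninth) is spelled E G# B D F#.
The 5th is B. A perfect fifth above B is F#.
F# is the chord's 9th.

F#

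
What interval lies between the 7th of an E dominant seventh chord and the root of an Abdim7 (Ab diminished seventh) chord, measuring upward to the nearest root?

E dominant seventh has D as its 7th, and Abdim7 (Ab diminished seventh) has Ab as its root.
5 letter names make it a fifth; at 6 semitones (a half step narrower than perfect) the quality is diminished.

diminished fifth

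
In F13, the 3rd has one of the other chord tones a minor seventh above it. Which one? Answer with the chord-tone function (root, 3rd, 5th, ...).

9th

F13 (F dominant thirteenth) is spelled F, A, C, E♭, G, D.
The 3rd is A. A minor seventh above A is G.
G is the chord's 9th.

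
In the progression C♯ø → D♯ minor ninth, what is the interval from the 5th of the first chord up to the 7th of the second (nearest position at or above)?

C♯ø has G as its 5th, and D♯ minor ninth has C♯ as its 7th.
G up to C♯ is 6 semitones, a half step wider than a perfect fourth, so the interval is augmented.

augmented fourth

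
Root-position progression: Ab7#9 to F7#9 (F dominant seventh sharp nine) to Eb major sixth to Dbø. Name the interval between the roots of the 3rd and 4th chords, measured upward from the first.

minor 7th

The roots are Eb and Db.
Eb up to Db is 10 semitones, a half step narrower than a major seventh, so the interval is minor.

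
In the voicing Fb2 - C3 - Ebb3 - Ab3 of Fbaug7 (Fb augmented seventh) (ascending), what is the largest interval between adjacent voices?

augmented 5th

Adjacent intervals: Fb2→C3 = augmented fifth; C3→Ebb3 = diminished third; Ebb3→Ab3 = augmented fourth.
The largest is Fb2 to C3, an augmented fifth (8 semitones).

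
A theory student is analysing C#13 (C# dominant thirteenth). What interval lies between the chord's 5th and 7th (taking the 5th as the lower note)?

minor third

C#13: C#–E#–G#–B–D#–A#.
So we need the interval from G# up to B.
From G# to B: 3 semitones over a third = minor.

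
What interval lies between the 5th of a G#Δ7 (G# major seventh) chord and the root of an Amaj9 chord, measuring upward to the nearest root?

The 5th of G#Δ7 (G# major seventh) is D#; the root of Amaj9 is A.
5 letter names make it a fifth; at 6 semitones (a half step narrower than perfect) the quality is diminished.

diminished 5th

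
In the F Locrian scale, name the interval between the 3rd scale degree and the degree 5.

minor 3rd

F locrian: F G♭ A♭ B♭ C♭ D♭ E♭.
So we need the interval from A♭ up to C♭.
A♭ up to C♭ is 3 semitones, a half step narrower than a major third, so the interval is minor.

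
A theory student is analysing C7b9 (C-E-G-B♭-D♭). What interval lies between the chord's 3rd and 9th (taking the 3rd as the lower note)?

3rd = E; 9th = D♭.
E up to D♭ is 9 semitones, a whole step narrower than a major seventh, so the interval is diminished.

diminished seventh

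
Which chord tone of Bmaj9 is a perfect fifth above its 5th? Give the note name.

C#

Spelling the chord: B–D♯–F♯–A♯–C♯.
The 5th is F♯. A perfect fifth above F♯ is C♯.
C♯ is the chord's 9th.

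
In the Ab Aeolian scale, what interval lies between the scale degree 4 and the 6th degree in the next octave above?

Ab natural minor: Ab Bb Cb Db Eb Fb Gb.
The scale degree 4 is Db and the scale degree 6 (up an octave) is Fb.
10 letter names make it a tenth; at 15 semitones (a half step narrower than major) the quality is minor.

minor tenth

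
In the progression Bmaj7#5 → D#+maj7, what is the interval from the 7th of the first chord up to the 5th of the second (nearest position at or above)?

augmented 1st

The 7th of Bmaj7#5 is A#; the 5th of D#+maj7 is A##.
1 letter names make it a unison; at 1 semitone (a half step wider than perfect) the quality is augmented.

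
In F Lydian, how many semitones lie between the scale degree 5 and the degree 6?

The scale is F G A B C D E.
C up to D is a major second — 2 semitones.

2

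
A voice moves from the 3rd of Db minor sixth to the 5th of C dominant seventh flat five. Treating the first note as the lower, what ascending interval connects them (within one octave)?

The 3rd of Db minor sixth is Fb; the 5th of C dominant seventh flat five is Gb.
Fb up to Gb spans 2 letter names and 2 semitones — a major second.

major 2nd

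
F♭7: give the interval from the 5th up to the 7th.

F♭ dominant seventh is spelled F♭-A♭-C♭-E𝄫.
So we need the interval from C♭ up to E𝄫.
C♭ up to E𝄫 is 3 semitones, a half step narrower than a major third, so the interval is minor.

minor 3rd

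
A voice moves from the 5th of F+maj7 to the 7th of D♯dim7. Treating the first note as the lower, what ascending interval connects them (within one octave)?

F+maj7 has C♯ as its 5th, and D♯dim7 has C as its 7th.
From C♯ to C: 11 semitones over an octave = diminished.

diminished octave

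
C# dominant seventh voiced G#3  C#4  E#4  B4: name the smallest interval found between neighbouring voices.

Adjacent intervals: G#3→C#4 = perfect fourth; C#4→E#4 = major third; E#4→B4 = diminished fifth.
The smallest is C#4 to E#4, a major third (4 semitones).

major 3rd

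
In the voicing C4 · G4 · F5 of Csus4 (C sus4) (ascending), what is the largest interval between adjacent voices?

minor seventh

Adjacent intervals: C4→G4 = perfect fifth; G4→F5 = minor seventh.
The largest is G4 to F5, a minor seventh (10 semitones).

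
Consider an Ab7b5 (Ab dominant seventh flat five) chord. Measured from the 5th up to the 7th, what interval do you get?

M3

Spelling the chord: Ab-C-Ebb-Gb.
5th = Ebb; 7th = Gb.
Counting 3 letters and 4 half steps from Ebb gives a major third.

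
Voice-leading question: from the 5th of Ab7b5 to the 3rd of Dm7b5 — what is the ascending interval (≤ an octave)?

Ab7b5 has Ebb as its 5th, and Dm7b5 has F as its 3rd.
From Ebb to F: 3 semitones over a second = augmented.

augmented second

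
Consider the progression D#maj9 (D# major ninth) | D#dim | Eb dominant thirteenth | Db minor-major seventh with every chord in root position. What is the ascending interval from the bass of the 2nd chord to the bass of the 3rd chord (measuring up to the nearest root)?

The roots are D# and Eb.
2 letter names make it a second; at 0 semitones (a whole step narrower than major) the quality is diminished.

diminished second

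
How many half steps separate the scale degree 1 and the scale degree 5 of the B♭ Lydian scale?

The scale is B♭ C D E F G A.
B♭ up to F is a perfect fifth — 7 semitones.

7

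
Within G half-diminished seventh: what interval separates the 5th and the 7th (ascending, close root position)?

major third

Gø7 (G half-diminished seventh) is spelled G-Bb-Db-F.
So we need the interval from Db up to F.
Counting 3 letters and 4 half steps from Db gives a major third.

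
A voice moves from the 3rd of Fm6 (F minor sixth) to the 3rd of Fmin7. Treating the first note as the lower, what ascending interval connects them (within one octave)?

Fm6 (F minor sixth) has Ab as its 3rd, and Fmin7 has Ab as its 3rd.
From Ab to Ab is 0 semitones, exactly the perfect unison.

perfect unison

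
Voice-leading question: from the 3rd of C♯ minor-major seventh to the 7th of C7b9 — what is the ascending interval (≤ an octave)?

diminished fifth

C♯ minor-major seventh has E as its 3rd, and C7b9 has B♭ as its 7th.
5 letter names make it a fifth; at 6 semitones (a half step narrower than perfect) the quality is diminished.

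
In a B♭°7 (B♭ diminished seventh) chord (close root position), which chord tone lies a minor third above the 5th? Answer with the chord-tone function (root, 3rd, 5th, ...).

7th

B♭°7 (B♭ diminished seventh): B♭–D♭–F♭–A𝄫.
The 5th is F♭. A minor third above F♭ is A𝄫.
A𝄫 is the chord's 7th.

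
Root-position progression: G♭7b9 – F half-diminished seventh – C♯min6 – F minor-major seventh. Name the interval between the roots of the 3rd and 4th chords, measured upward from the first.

The roots are C♯ and F.
From C♯ to F: 4 semitones over a fourth = diminished.

d4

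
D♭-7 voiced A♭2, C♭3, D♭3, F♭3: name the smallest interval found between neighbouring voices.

major 2nd

Adjacent intervals: A♭2→C♭3 = minor third; C♭3→D♭3 = major second; D♭3→F♭3 = minor third.
The smallest is C♭3 to D♭3, a major second (2 semitones).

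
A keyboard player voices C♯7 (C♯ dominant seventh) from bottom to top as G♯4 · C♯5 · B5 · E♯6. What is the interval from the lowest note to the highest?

The outer voices are G♯4 and E♯6.
From G♯ to E♯ is 21 semitones, exactly the major thirteenth.

major thirteenth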